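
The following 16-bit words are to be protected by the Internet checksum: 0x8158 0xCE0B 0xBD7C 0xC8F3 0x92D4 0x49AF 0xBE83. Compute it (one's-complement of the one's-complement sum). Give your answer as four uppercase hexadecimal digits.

One's-complement addition (fold any carry out of bit 15 back into bit 0):
  0x8158 + 0xCE0B = 0x14F63 → wrap carry → 0x4F64
  0x4F64 + 0xBD7C = 0x10CE0 → wrap carry → 0x0CE1
  0x0CE1 + 0xC8F3 = 0x0D5D4
  0xD5D4 + 0x92D4 = 0x168A8 → wrap carry → 0x68A9
  0x68A9 + 0x49AF = 0x0B258
  0xB258 + 0xBE83 = 0x170DB → wrap carry → 0x70DC
One's-complement sum = 0x70DC.
Checksum = ~0x70DC & 0xFFFF = 0x8F23.

8F23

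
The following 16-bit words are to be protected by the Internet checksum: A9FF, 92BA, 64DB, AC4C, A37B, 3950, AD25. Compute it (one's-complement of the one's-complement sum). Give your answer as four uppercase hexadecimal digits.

282C

One's-complement addition (fold any carry out of bit 15 back into bit 0):
  0xA9FF + 0x92BA = 0x13CB9 → wrap carry → 0x3CBA
  0x3CBA + 0x64DB = 0x0A195
  0xA195 + 0xAC4C = 0x14DE1 → wrap carry → 0x4DE2
  0x4DE2 + 0xA37B = 0x0F15D
  0xF15D + 0x3950 = 0x12AAD → wrap carry → 0x2AAE
  0x2AAE + 0xAD25 = 0x0D7D3
One's-complement sum = 0xD7D3.
Checksum = ~0xD7D3 & 0xFFFF = 0x282C.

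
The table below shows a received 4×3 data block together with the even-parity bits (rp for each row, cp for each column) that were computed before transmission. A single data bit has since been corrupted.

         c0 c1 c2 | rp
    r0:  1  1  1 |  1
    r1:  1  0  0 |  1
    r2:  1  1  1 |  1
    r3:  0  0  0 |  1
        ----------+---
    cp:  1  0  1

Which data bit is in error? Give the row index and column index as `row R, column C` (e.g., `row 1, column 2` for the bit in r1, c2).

row 3, column 2

Recompute each row's even parity and compare to rp:
  r0: data parity 1, sent rp 1 → ok
  r1: data parity 1, sent rp 1 → ok
  r2: data parity 1, sent rp 1 → ok
  r3: data parity 0, sent rp 1 → mismatch
Recompute each column's even parity and compare to cp:
  c0: data parity 1, sent cp 1 → ok
  c1: data parity 0, sent cp 0 → ok
  c2: data parity 0, sent cp 1 → mismatch
Exactly one row (r3) and one column (c2) fail → the flipped bit is at their intersection.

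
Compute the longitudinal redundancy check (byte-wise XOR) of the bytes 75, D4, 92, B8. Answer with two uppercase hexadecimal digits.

8B

XOR the bytes together:
  start with 0x75
  0x75 ⊕ 0xD4 = 0xA1
  0xA1 ⊕ 0x92 = 0x33
  0x33 ⊕ 0xB8 = 0x8B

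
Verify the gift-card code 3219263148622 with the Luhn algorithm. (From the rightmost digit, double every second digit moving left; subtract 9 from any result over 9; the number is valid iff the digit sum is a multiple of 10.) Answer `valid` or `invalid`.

valid

From the right, keep odd positions and double even positions (subtract 9 from any doubled value over 9):
  doubled (positions 2,4,...): 4 7 2 3 9 4 → sum 29
  kept (positions 1,3,...): 2 6 4 3 2 1 3 → sum 21
Total = 50.
50 mod 10 = 0, so the number is valid.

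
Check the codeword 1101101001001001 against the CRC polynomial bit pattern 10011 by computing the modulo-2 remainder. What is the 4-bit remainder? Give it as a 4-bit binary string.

0110

Modulo-2 division of 1101101001001001 by 10011:
  pos 0: 11011 XOR 10011 = 01000
  pos 1: 10000 XOR 10011 = 00011
  pos 4: 11100 XOR 10011 = 01111
  pos 5: 11111 XOR 10011 = 01100
  pos 6: 11000 XOR 10011 = 01011
  pos 7: 10110 XOR 10011 = 00101
  pos 9: 10110 XOR 10011 = 00101
  pos 11: 10101 XOR 10011 = 00110
Remainder = 0110 (nonzero — an error is detected).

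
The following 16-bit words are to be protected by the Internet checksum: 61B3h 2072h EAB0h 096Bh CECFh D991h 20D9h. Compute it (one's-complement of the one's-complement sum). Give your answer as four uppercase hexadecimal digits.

One's-complement addition (fold any carry out of bit 15 back into bit 0):
  0x61B3 + 0x2072 = 0x08225
  0x8225 + 0xEAB0 = 0x16CD5 → wrap carry → 0x6CD6
  0x6CD6 + 0x096B = 0x07641
  0x7641 + 0xCECF = 0x14510 → wrap carry → 0x4511
  0x4511 + 0xD991 = 0x11EA2 → wrap carry → 0x1EA3
  0x1EA3 + 0x20D9 = 0x03F7C
One's-complement sum = 0x3F7C.
Checksum = ~0x3F7C & 0xFFFF = 0xC083.

C083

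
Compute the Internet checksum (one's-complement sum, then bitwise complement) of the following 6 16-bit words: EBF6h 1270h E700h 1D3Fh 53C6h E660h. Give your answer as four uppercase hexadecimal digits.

C331

One's-complement addition (fold any carry out of bit 15 back into bit 0):
  0xEBF6 + 0x1270 = 0x0FE66
  0xFE66 + 0xE700 = 0x1E566 → wrap carry → 0xE567
  0xE567 + 0x1D3F = 0x102A6 → wrap carry → 0x02A7
  0x02A7 + 0x53C6 = 0x0566D
  0x566D + 0xE660 = 0x13CCD → wrap carry → 0x3CCE
One's-complement sum = 0x3CCE.
Checksum = ~0x3CCE & 0xFFFF = 0xC331.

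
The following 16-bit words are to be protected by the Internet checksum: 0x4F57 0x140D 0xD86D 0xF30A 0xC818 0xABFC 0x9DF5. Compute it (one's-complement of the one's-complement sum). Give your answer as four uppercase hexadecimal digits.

One's-complement addition (fold any carry out of bit 15 back into bit 0):
  0x4F57 + 0x140D = 0x06364
  0x6364 + 0xD86D = 0x13BD1 → wrap carry → 0x3BD2
  0x3BD2 + 0xF30A = 0x12EDC → wrap carry → 0x2EDD
  0x2EDD + 0xC818 = 0x0F6F5
  0xF6F5 + 0xABFC = 0x1A2F1 → wrap carry → 0xA2F2
  0xA2F2 + 0x9DF5 = 0x140E7 → wrap carry → 0x40E8
One's-complement sum = 0x40E8.
Checksum = ~0x40E8 & 0xFFFF = 0xBF17.

BF17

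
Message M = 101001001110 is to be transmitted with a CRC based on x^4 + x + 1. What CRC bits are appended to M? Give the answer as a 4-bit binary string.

1010

Append 4 zeros: 1010010011100000. Divide by 10011 (XOR where the leading bit is 1):
  pos 0: 10100 XOR 10011 = 00111
  pos 2: 11110 XOR 10011 = 01101
  pos 3: 11010 XOR 10011 = 01001
  pos 4: 10011 XOR 10011 = 00000
  pos 9: 11000 XOR 10011 = 01011
  pos 10: 10110 XOR 10011 = 00101
Remainder (last 4 bits) = 1010. This is the CRC / FCS.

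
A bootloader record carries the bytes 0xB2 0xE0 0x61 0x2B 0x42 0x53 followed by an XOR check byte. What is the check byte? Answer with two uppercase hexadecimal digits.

XOR the bytes together:
  start with 0xB2
  0xB2 ⊕ 0xE0 = 0x52
  0x52 ⊕ 0x61 = 0x33
  0x33 ⊕ 0x2B = 0x18
  0x18 ⊕ 0x42 = 0x5A
  0x5A ⊕ 0x53 = 0x09

09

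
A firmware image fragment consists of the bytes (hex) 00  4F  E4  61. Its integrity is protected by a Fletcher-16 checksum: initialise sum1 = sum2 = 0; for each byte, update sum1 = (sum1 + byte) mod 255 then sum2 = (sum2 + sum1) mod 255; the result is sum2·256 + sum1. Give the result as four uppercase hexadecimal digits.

Running sums (mod 255):
  after byte 0 (00): sum1=0, sum2=0
  after byte 1 (4F): sum1=79, sum2=79
  after byte 2 (E4): sum1=52, sum2=131
  after byte 3 (61): sum1=149, sum2=25
Checksum = sum2·256 + sum1 = 25·256 + 149 = 6549 = 0x1995.

1995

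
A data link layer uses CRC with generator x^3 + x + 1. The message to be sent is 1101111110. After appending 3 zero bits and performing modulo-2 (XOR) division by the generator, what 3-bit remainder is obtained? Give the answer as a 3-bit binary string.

Append 3 zeros: 1101111110000. Divide by 1011 (XOR where the leading bit is 1):
  pos 0: 1101 XOR 1011 = 0110
  pos 1: 1101 XOR 1011 = 0110
  pos 2: 1101 XOR 1011 = 0110
  pos 3: 1101 XOR 1011 = 0110
  pos 4: 1101 XOR 1011 = 0110
  pos 5: 1101 XOR 1011 = 0110
  pos 6: 1100 XOR 1011 = 0111
  pos 7: 1110 XOR 1011 = 0101
  pos 8: 1010 XOR 1011 = 0001
Remainder (last 3 bits) = 010. This is the CRC / FCS.

010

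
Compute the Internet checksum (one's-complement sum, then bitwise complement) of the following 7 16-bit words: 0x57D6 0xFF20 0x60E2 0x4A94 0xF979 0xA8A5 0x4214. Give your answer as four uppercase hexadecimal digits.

195E

One's-complement addition (fold any carry out of bit 15 back into bit 0):
  0x57D6 + 0xFF20 = 0x156F6 → wrap carry → 0x56F7
  0x56F7 + 0x60E2 = 0x0B7D9
  0xB7D9 + 0x4A94 = 0x1026D → wrap carry → 0x026E
  0x026E + 0xF979 = 0x0FBE7
  0xFBE7 + 0xA8A5 = 0x1A48C → wrap carry → 0xA48D
  0xA48D + 0x4214 = 0x0E6A1
One's-complement sum = 0xE6A1.
Checksum = ~0xE6A1 & 0xFFFF = 0x195E.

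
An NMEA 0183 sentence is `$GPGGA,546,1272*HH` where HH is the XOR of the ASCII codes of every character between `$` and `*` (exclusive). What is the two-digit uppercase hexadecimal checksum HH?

67

XOR the ASCII codes of the payload characters:
  'G' = 0x47 → acc = 0x47
  'P' = 0x50 → acc = 0x17
  'G' = 0x47 → acc = 0x50
  'G' = 0x47 → acc = 0x17
  'A' = 0x41 → acc = 0x56
  ',' = 0x2C → acc = 0x7A
  '5' = 0x35 → acc = 0x4F
  '4' = 0x34 → acc = 0x7B
  '6' = 0x36 → acc = 0x4D
  ',' = 0x2C → acc = 0x61
  '1' = 0x31 → acc = 0x50
  '2' = 0x32 → acc = 0x62
  '7' = 0x37 → acc = 0x55
  '2' = 0x32 → acc = 0x67
Checksum = 0x67.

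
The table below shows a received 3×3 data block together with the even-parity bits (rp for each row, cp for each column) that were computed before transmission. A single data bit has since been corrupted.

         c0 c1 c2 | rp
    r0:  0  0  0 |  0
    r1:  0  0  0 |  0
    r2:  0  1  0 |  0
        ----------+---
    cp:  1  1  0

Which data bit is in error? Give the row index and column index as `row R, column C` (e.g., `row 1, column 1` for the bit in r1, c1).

row 2, column 0

Recompute each row's even parity and compare to rp:
  r0: data parity 0, sent rp 0 → ok
  r1: data parity 0, sent rp 0 → ok
  r2: data parity 1, sent rp 0 → mismatch
Recompute each column's even parity and compare to cp:
  c0: data parity 0, sent cp 1 → mismatch
  c1: data parity 1, sent cp 1 → ok
  c2: data parity 0, sent cp 0 → ok
Exactly one row (r2) and one column (c0) fail → the flipped bit is at their intersection.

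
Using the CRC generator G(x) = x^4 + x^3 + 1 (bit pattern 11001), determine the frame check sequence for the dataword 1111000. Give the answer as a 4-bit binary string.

0110

Append 4 zeros: 11110000000. Divide by 11001 (XOR where the leading bit is 1):
  pos 0: 11110 XOR 11001 = 00111
  pos 2: 11100 XOR 11001 = 00101
  pos 4: 10100 XOR 11001 = 01101
  pos 5: 11010 XOR 11001 = 00011
Remainder (last 4 bits) = 0110. This is the CRC / FCS.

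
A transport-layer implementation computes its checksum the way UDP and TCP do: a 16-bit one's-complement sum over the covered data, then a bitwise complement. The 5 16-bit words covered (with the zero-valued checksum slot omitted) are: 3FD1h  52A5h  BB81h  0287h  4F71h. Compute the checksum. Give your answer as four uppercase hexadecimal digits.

600F

One's-complement addition (fold any carry out of bit 15 back into bit 0):
  0x3FD1 + 0x52A5 = 0x09276
  0x9276 + 0xBB81 = 0x14DF7 → wrap carry → 0x4DF8
  0x4DF8 + 0x0287 = 0x0507F
  0x507F + 0x4F71 = 0x09FF0
One's-complement sum = 0x9FF0.
Checksum = ~0x9FF0 & 0xFFFF = 0x600F.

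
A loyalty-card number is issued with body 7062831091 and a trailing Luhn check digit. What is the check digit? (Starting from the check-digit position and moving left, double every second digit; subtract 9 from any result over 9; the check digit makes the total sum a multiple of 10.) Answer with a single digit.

7

Partial digits right→left: 1 9 0 1 3 8 2 6 0 7
Double every second digit counting from the check-digit position (so the 1st, 3rd, 5th, ... of the partial from the right).
  doubled (with −9 where >9): 2 0 6 4 0 → sum 12
  kept as-is: 9 1 8 6 7 → sum 31
Total = 12 + 31 = 43.
Check digit = (10 − (43 mod 10)) mod 10 = 7.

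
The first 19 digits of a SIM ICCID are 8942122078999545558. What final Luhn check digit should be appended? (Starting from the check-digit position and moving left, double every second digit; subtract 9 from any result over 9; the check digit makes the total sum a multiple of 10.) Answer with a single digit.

5

Partial digits right→left: 8 5 5 5 4 5 9 9 9 8 7 0 2 2 1 2 4 9 8
Double every second digit counting from the check-digit position (so the 1st, 3rd, 5th, ... of the partial from the right).
  doubled (with −9 where >9): 7 1 8 9 9 5 4 2 8 7 → sum 60
  kept as-is: 5 5 5 9 8 0 2 2 9 → sum 45
Total = 60 + 45 = 105.
Check digit = (10 − (105 mod 10)) mod 10 = 5.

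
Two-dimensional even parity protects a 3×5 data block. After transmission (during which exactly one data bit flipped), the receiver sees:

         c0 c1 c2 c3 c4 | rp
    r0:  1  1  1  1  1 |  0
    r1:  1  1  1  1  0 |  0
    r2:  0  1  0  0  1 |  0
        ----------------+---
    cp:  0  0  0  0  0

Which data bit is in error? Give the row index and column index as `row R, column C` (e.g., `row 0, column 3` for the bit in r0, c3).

Recompute each row's even parity and compare to rp:
  r0: data parity 1, sent rp 0 → mismatch
  r1: data parity 0, sent rp 0 → ok
  r2: data parity 0, sent rp 0 → ok
Recompute each column's even parity and compare to cp:
  c0: data parity 0, sent cp 0 → ok
  c1: data parity 1, sent cp 0 → mismatch
  c2: data parity 0, sent cp 0 → ok
  c3: data parity 0, sent cp 0 → ok
  c4: data parity 0, sent cp 0 → ok
Exactly one row (r0) and one column (c1) fail → the flipped bit is at their intersection.

row 0, column 1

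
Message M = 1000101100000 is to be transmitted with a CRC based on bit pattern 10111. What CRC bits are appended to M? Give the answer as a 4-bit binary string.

0110

Append 4 zeros: 10001011000000000. Divide by 10111 (XOR where the leading bit is 1):
  pos 0: 10001 XOR 10111 = 00110
  pos 2: 11001 XOR 10111 = 01110
  pos 3: 11101 XOR 10111 = 01010
  pos 4: 10100 XOR 10111 = 00011
  pos 7: 11000 XOR 10111 = 01111
  pos 8: 11110 XOR 10111 = 01001
  pos 9: 10010 XOR 10111 = 00101
  pos 11: 10100 XOR 10111 = 00011
Remainder (last 4 bits) = 0110. This is the CRC / FCS.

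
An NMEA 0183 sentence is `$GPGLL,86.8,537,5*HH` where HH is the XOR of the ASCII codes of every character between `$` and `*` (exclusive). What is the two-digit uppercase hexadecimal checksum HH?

XOR the ASCII codes of the payload characters:
  'G' = 0x47 → acc = 0x47
  'P' = 0x50 → acc = 0x17
  'G' = 0x47 → acc = 0x50
  'L' = 0x4C → acc = 0x1C
  'L' = 0x4C → acc = 0x50
  ',' = 0x2C → acc = 0x7C
  '8' = 0x38 → acc = 0x44
  '6' = 0x36 → acc = 0x72
  '.' = 0x2E → acc = 0x5C
  '8' = 0x38 → acc = 0x64
  ',' = 0x2C → acc = 0x48
  '5' = 0x35 → acc = 0x7D
  '3' = 0x33 → acc = 0x4E
  '7' = 0x37 → acc = 0x79
  ',' = 0x2C → acc = 0x55
  '5' = 0x35 → acc = 0x60
Checksum = 0x60.

60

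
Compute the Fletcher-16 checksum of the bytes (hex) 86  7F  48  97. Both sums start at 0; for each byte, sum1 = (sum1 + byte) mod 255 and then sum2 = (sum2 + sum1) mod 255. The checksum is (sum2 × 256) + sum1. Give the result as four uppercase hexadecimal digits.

Running sums (mod 255):
  after byte 0 (86): sum1=134, sum2=134
  after byte 1 (7F): sum1=6, sum2=140
  after byte 2 (48): sum1=78, sum2=218
  after byte 3 (97): sum1=229, sum2=192
Checksum = sum2·256 + sum1 = 192·256 + 229 = 49381 = 0xC0E5.

C0E5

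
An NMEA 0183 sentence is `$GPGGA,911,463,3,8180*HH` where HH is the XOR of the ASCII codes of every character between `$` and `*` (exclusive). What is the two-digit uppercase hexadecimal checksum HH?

6C

XOR the ASCII codes of the payload characters:
  'G' = 0x47 → acc = 0x47
  'P' = 0x50 → acc = 0x17
  'G' = 0x47 → acc = 0x50
  'G' = 0x47 → acc = 0x17
  'A' = 0x41 → acc = 0x56
  ',' = 0x2C → acc = 0x7A
  '9' = 0x39 → acc = 0x43
  '1' = 0x31 → acc = 0x72
  '1' = 0x31 → acc = 0x43
  ',' = 0x2C → acc = 0x6F
  '4' = 0x34 → acc = 0x5B
  '6' = 0x36 → acc = 0x6D
  '3' = 0x33 → acc = 0x5E
  ',' = 0x2C → acc = 0x72
  '3' = 0x33 → acc = 0x41
  ',' = 0x2C → acc = 0x6D
  '8' = 0x38 → acc = 0x55
  '1' = 0x31 → acc = 0x64
  '8' = 0x38 → acc = 0x5C
  '0' = 0x30 → acc = 0x6C
Checksum = 0x6C.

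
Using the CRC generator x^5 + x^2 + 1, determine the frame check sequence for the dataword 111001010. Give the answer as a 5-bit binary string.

10010

Append 5 zeros: 11100101000000. Divide by 100101 (XOR where the leading bit is 1):
  pos 0: 111001 XOR 100101 = 011100
  pos 1: 111000 XOR 100101 = 011101
  pos 2: 111011 XOR 100101 = 011110
  pos 3: 111100 XOR 100101 = 011001
  pos 4: 110010 XOR 100101 = 010111
  pos 5: 101110 XOR 100101 = 001011
  pos 7: 101100 XOR 100101 = 001001
Remainder (last 5 bits) = 10010. This is the CRC / FCS.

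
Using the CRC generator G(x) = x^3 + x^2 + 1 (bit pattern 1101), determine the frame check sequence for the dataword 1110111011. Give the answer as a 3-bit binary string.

Append 3 zeros: 1110111011000. Divide by 1101 (XOR where the leading bit is 1):
  pos 0: 1110 XOR 1101 = 0011
  pos 2: 1111 XOR 1101 = 0010
  pos 4: 1010 XOR 1101 = 0111
  pos 5: 1111 XOR 1101 = 0010
  pos 7: 1010 XOR 1101 = 0111
  pos 8: 1110 XOR 1101 = 0011
Remainder (last 3 bits) = 110. This is the CRC / FCS.

110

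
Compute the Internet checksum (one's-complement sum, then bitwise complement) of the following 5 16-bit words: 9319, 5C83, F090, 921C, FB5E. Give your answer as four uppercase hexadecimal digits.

9256

One's-complement addition (fold any carry out of bit 15 back into bit 0):
  0x9319 + 0x5C83 = 0x0EF9C
  0xEF9C + 0xF090 = 0x1E02C → wrap carry → 0xE02D
  0xE02D + 0x921C = 0x17249 → wrap carry → 0x724A
  0x724A + 0xFB5E = 0x16DA8 → wrap carry → 0x6DA9
One's-complement sum = 0x6DA9.
Checksum = ~0x6DA9 & 0xFFFF = 0x9256.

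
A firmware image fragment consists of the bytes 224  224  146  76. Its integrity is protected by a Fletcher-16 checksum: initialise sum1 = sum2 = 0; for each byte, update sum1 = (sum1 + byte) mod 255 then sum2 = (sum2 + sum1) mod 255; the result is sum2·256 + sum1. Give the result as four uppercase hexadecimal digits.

Running sums (mod 255):
  after byte 0 (224): sum1=224, sum2=224
  after byte 1 (224): sum1=193, sum2=162
  after byte 2 (146): sum1=84, sum2=246
  after byte 3 (76): sum1=160, sum2=151
Checksum = sum2·256 + sum1 = 151·256 + 160 = 38816 = 0x97A0.

97A0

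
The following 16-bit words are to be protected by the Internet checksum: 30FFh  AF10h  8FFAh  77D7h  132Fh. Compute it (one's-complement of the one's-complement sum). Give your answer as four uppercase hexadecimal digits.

04EF

One's-complement addition (fold any carry out of bit 15 back into bit 0):
  0x30FF + 0xAF10 = 0x0E00F
  0xE00F + 0x8FFA = 0x17009 → wrap carry → 0x700A
  0x700A + 0x77D7 = 0x0E7E1
  0xE7E1 + 0x132F = 0x0FB10
One's-complement sum = 0xFB10.
Checksum = ~0xFB10 & 0xFFFF = 0x04EF.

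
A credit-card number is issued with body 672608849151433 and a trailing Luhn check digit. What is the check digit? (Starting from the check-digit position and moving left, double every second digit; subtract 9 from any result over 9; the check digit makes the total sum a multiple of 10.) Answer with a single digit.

Partial digits right→left: 3 3 4 1 5 1 9 4 8 8 0 6 2 7 6
Double every second digit counting from the check-digit position (so the 1st, 3rd, 5th, ... of the partial from the right).
  doubled (with −9 where >9): 6 8 1 9 7 0 4 3 → sum 38
  kept as-is: 3 1 1 4 8 6 7 → sum 30
Total = 38 + 30 = 68.
Check digit = (10 − (68 mod 10)) mod 10 = 2.

2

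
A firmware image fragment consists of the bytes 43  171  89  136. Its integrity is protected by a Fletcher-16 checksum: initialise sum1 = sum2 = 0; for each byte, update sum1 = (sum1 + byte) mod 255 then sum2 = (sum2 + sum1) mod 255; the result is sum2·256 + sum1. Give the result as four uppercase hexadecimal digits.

EAB8

Running sums (mod 255):
  after byte 0 (43): sum1=43, sum2=43
  after byte 1 (171): sum1=214, sum2=2
  after byte 2 (89): sum1=48, sum2=50
  after byte 3 (136): sum1=184, sum2=234
Checksum = sum2·256 + sum1 = 234·256 + 184 = 60088 = 0xEAB8.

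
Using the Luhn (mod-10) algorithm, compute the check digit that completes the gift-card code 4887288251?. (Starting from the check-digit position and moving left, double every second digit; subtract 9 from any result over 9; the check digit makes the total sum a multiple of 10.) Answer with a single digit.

8

Partial digits right→left: 1 5 2 8 8 2 7 8 8 4
Double every second digit counting from the check-digit position (so the 1st, 3rd, 5th, ... of the partial from the right).
  doubled (with −9 where >9): 2 4 7 5 7 → sum 25
  kept as-is: 5 8 2 8 4 → sum 27
Total = 25 + 27 = 52.
Check digit = (10 − (52 mod 10)) mod 10 = 8.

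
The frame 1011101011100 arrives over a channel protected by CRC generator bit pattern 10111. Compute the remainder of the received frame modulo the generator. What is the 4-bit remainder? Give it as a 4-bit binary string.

0000

Modulo-2 division of 1011101011100 by 10111:
  pos 0: 10111 XOR 10111 = 00000
  pos 6: 10111 XOR 10111 = 00000
Remainder = 0000 (zero — the frame passes the CRC check).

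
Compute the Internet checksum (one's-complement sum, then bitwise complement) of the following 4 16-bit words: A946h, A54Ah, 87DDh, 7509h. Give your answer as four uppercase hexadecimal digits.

B487

One's-complement addition (fold any carry out of bit 15 back into bit 0):
  0xA946 + 0xA54A = 0x14E90 → wrap carry → 0x4E91
  0x4E91 + 0x87DD = 0x0D66E
  0xD66E + 0x7509 = 0x14B77 → wrap carry → 0x4B78
One's-complement sum = 0x4B78.
Checksum = ~0x4B78 & 0xFFFF = 0xB487.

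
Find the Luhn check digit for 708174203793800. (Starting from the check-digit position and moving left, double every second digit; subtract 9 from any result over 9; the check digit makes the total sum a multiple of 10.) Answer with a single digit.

2

Partial digits right→left: 0 0 8 3 9 7 3 0 2 4 7 1 8 0 7
Double every second digit counting from the check-digit position (so the 1st, 3rd, 5th, ... of the partial from the right).
  doubled (with −9 where >9): 0 7 9 6 4 5 7 5 → sum 43
  kept as-is: 0 3 7 0 4 1 0 → sum 15
Total = 43 + 15 = 58.
Check digit = (10 − (58 mod 10)) mod 10 = 2.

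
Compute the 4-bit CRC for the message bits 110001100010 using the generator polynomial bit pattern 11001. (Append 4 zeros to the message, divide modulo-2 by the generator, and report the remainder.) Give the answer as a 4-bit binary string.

Append 4 zeros: 1100011000100000. Divide by 11001 (XOR where the leading bit is 1):
  pos 0: 11000 XOR 11001 = 00001
  pos 4: 11100 XOR 11001 = 00101
  pos 6: 10101 XOR 11001 = 01100
  pos 7: 11000 XOR 11001 = 00001
  pos 11: 10000 XOR 11001 = 01001
Remainder (last 4 bits) = 1001. This is the CRC / FCS.

1001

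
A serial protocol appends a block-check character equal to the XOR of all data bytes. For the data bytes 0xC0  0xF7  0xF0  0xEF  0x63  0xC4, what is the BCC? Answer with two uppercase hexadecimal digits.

8F

XOR the bytes together:
  start with 0xC0
  0xC0 ⊕ 0xF7 = 0x37
  0x37 ⊕ 0xF0 = 0xC7
  0xC7 ⊕ 0xEF = 0x28
  0x28 ⊕ 0x63 = 0x4B
  0x4B ⊕ 0xC4 = 0x8F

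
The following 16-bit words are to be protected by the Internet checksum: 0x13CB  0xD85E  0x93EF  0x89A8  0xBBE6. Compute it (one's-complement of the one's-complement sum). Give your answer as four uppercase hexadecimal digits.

3A57

One's-complement addition (fold any carry out of bit 15 back into bit 0):
  0x13CB + 0xD85E = 0x0EC29
  0xEC29 + 0x93EF = 0x18018 → wrap carry → 0x8019
  0x8019 + 0x89A8 = 0x109C1 → wrap carry → 0x09C2
  0x09C2 + 0xBBE6 = 0x0C5A8
One's-complement sum = 0xC5A8.
Checksum = ~0xC5A8 & 0xFFFF = 0x3A57.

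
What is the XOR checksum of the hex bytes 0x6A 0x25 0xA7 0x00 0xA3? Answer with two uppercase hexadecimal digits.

XOR the bytes together:
  start with 0x6A
  0x6A ⊕ 0x25 = 0x4F
  0x4F ⊕ 0xA7 = 0xE8
  0xE8 ⊕ 0x00 = 0xE8
  0xE8 ⊕ 0xA3 = 0x4B

4B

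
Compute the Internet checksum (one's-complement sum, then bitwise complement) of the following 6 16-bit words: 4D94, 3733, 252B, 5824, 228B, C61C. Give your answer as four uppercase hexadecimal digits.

1541

One's-complement addition (fold any carry out of bit 15 back into bit 0):
  0x4D94 + 0x3733 = 0x084C7
  0x84C7 + 0x252B = 0x0A9F2
  0xA9F2 + 0x5824 = 0x10216 → wrap carry → 0x0217
  0x0217 + 0x228B = 0x024A2
  0x24A2 + 0xC61C = 0x0EABE
One's-complement sum = 0xEABE.
Checksum = ~0xEABE & 0xFFFF = 0x1541.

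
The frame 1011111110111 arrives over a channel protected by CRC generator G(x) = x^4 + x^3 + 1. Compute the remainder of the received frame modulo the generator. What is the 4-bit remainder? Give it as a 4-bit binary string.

1111

Modulo-2 division of 1011111110111 by 11001:
  pos 0: 10111 XOR 11001 = 01110
  pos 1: 11101 XOR 11001 = 00100
  pos 3: 10011 XOR 11001 = 01010
  pos 4: 10101 XOR 11001 = 01100
  pos 5: 11000 XOR 11001 = 00001
Remainder = 1111 (nonzero — an error is detected).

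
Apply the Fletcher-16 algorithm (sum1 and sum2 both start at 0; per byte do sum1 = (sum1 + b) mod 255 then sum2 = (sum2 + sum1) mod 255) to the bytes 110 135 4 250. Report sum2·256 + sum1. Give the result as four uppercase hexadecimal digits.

53F4

Running sums (mod 255):
  after byte 0 (110): sum1=110, sum2=110
  after byte 1 (135): sum1=245, sum2=100
  after byte 2 (4): sum1=249, sum2=94
  after byte 3 (250): sum1=244, sum2=83
Checksum = sum2·256 + sum1 = 83·256 + 244 = 21492 = 0x53F4.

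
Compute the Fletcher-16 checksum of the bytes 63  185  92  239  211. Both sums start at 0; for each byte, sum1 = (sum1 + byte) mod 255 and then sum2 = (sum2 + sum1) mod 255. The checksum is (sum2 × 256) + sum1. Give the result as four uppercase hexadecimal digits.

Running sums (mod 255):
  after byte 0 (63): sum1=63, sum2=63
  after byte 1 (185): sum1=248, sum2=56
  after byte 2 (92): sum1=85, sum2=141
  after byte 3 (239): sum1=69, sum2=210
  after byte 4 (211): sum1=25, sum2=235
Checksum = sum2·256 + sum1 = 235·256 + 25 = 60185 = 0xEB19.

EB19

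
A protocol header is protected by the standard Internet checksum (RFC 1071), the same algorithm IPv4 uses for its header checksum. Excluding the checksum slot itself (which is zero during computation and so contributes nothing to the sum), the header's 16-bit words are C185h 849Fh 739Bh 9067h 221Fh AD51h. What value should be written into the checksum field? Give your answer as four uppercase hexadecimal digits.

E666

One's-complement addition (fold any carry out of bit 15 back into bit 0):
  0xC185 + 0x849F = 0x14624 → wrap carry → 0x4625
  0x4625 + 0x739B = 0x0B9C0
  0xB9C0 + 0x9067 = 0x14A27 → wrap carry → 0x4A28
  0x4A28 + 0x221F = 0x06C47
  0x6C47 + 0xAD51 = 0x11998 → wrap carry → 0x1999
One's-complement sum = 0x1999.
Checksum = ~0x1999 & 0xFFFF = 0xE666.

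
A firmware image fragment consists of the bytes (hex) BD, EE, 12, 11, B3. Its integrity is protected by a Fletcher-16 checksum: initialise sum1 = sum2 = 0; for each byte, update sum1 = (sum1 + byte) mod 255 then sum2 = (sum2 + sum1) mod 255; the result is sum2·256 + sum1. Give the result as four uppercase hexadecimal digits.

7C83

Running sums (mod 255):
  after byte 0 (BD): sum1=189, sum2=189
  after byte 1 (EE): sum1=172, sum2=106
  after byte 2 (12): sum1=190, sum2=41
  after byte 3 (11): sum1=207, sum2=248
  after byte 4 (B3): sum1=131, sum2=124
Checksum = sum2·256 + sum1 = 124·256 + 131 = 31875 = 0x7C83.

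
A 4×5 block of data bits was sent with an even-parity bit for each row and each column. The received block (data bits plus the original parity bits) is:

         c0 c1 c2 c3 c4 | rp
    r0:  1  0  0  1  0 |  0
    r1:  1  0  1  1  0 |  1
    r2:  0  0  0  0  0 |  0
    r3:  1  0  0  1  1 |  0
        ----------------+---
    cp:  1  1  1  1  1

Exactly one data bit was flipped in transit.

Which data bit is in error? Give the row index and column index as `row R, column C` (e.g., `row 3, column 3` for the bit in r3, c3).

row 3, column 1

Recompute each row's even parity and compare to rp:
  r0: data parity 0, sent rp 0 → ok
  r1: data parity 1, sent rp 1 → ok
  r2: data parity 0, sent rp 0 → ok
  r3: data parity 1, sent rp 0 → mismatch
Recompute each column's even parity and compare to cp:
  c0: data parity 1, sent cp 1 → ok
  c1: data parity 0, sent cp 1 → mismatch
  c2: data parity 1, sent cp 1 → ok
  c3: data parity 1, sent cp 1 → ok
  c4: data parity 1, sent cp 1 → ok
Exactly one row (r3) and one column (c1) fail → the flipped bit is at their intersection.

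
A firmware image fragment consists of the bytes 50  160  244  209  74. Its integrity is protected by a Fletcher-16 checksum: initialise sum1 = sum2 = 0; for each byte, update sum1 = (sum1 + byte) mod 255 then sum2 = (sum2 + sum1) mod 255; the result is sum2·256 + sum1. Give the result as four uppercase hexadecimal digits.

4AE3

Running sums (mod 255):
  after byte 0 (50): sum1=50, sum2=50
  after byte 1 (160): sum1=210, sum2=5
  after byte 2 (244): sum1=199, sum2=204
  after byte 3 (209): sum1=153, sum2=102
  after byte 4 (74): sum1=227, sum2=74
Checksum = sum2·256 + sum1 = 74·256 + 227 = 19171 = 0x4AE3.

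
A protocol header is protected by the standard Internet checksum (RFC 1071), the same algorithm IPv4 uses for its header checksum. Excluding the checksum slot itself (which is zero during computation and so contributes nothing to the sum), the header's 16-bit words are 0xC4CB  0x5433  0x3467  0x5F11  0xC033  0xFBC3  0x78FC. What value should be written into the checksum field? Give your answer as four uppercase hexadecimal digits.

1E94

One's-complement addition (fold any carry out of bit 15 back into bit 0):
  0xC4CB + 0x5433 = 0x118FE → wrap carry → 0x18FF
  0x18FF + 0x3467 = 0x04D66
  0x4D66 + 0x5F11 = 0x0AC77
  0xAC77 + 0xC033 = 0x16CAA → wrap carry → 0x6CAB
  0x6CAB + 0xFBC3 = 0x1686E → wrap carry → 0x686F
  0x686F + 0x78FC = 0x0E16B
One's-complement sum = 0xE16B.
Checksum = ~0xE16B & 0xFFFF = 0x1E94.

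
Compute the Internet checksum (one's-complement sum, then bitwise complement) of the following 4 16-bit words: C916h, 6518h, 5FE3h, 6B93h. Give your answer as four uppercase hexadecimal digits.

One's-complement addition (fold any carry out of bit 15 back into bit 0):
  0xC916 + 0x6518 = 0x12E2E → wrap carry → 0x2E2F
  0x2E2F + 0x5FE3 = 0x08E12
  0x8E12 + 0x6B93 = 0x0F9A5
One's-complement sum = 0xF9A5.
Checksum = ~0xF9A5 & 0xFFFF = 0x065A.

065A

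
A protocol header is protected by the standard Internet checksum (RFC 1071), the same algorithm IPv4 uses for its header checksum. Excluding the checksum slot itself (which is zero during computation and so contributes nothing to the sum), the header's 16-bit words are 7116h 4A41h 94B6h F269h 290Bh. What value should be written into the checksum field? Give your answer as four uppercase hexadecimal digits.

947C

One's-complement addition (fold any carry out of bit 15 back into bit 0):
  0x7116 + 0x4A41 = 0x0BB57
  0xBB57 + 0x94B6 = 0x1500D → wrap carry → 0x500E
  0x500E + 0xF269 = 0x14277 → wrap carry → 0x4278
  0x4278 + 0x290B = 0x06B83
One's-complement sum = 0x6B83.
Checksum = ~0x6B83 & 0xFFFF = 0x947C.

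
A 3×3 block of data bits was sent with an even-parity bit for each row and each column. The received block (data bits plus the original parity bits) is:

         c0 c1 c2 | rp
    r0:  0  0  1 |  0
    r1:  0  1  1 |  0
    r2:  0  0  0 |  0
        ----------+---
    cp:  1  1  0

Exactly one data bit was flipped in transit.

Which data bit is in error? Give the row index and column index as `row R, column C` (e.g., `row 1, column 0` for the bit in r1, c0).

Recompute each row's even parity and compare to rp:
  r0: data parity 1, sent rp 0 → mismatch
  r1: data parity 0, sent rp 0 → ok
  r2: data parity 0, sent rp 0 → ok
Recompute each column's even parity and compare to cp:
  c0: data parity 0, sent cp 1 → mismatch
  c1: data parity 1, sent cp 1 → ok
  c2: data parity 0, sent cp 0 → ok
Exactly one row (r0) and one column (c0) fail → the flipped bit is at their intersection.

row 0, column 0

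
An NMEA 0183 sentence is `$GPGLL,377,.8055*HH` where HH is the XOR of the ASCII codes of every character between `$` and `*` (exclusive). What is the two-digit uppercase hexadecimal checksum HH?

XOR the ASCII codes of the payload characters:
  'G' = 0x47 → acc = 0x47
  'P' = 0x50 → acc = 0x17
  'G' = 0x47 → acc = 0x50
  'L' = 0x4C → acc = 0x1C
  'L' = 0x4C → acc = 0x50
  ',' = 0x2C → acc = 0x7C
  '3' = 0x33 → acc = 0x4F
  '7' = 0x37 → acc = 0x78
  '7' = 0x37 → acc = 0x4F
  ',' = 0x2C → acc = 0x63
  '.' = 0x2E → acc = 0x4D
  '8' = 0x38 → acc = 0x75
  '0' = 0x30 → acc = 0x45
  '5' = 0x35 → acc = 0x70
  '5' = 0x35 → acc = 0x45
Checksum = 0x45.

45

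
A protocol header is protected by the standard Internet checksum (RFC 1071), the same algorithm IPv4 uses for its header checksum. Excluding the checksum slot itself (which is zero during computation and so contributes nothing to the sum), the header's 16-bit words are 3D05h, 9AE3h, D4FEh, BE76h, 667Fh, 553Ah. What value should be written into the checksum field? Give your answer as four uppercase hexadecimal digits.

D8E7

One's-complement addition (fold any carry out of bit 15 back into bit 0):
  0x3D05 + 0x9AE3 = 0x0D7E8
  0xD7E8 + 0xD4FE = 0x1ACE6 → wrap carry → 0xACE7
  0xACE7 + 0xBE76 = 0x16B5D → wrap carry → 0x6B5E
  0x6B5E + 0x667F = 0x0D1DD
  0xD1DD + 0x553A = 0x12717 → wrap carry → 0x2718
One's-complement sum = 0x2718.
Checksum = ~0x2718 & 0xFFFF = 0xD8E7.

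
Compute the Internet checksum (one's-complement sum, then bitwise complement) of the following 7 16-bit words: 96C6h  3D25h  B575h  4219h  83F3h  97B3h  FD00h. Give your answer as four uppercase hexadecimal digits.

1BDD

One's-complement addition (fold any carry out of bit 15 back into bit 0):
  0x96C6 + 0x3D25 = 0x0D3EB
  0xD3EB + 0xB575 = 0x18960 → wrap carry → 0x8961
  0x8961 + 0x4219 = 0x0CB7A
  0xCB7A + 0x83F3 = 0x14F6D → wrap carry → 0x4F6E
  0x4F6E + 0x97B3 = 0x0E721
  0xE721 + 0xFD00 = 0x1E421 → wrap carry → 0xE422
One's-complement sum = 0xE422.
Checksum = ~0xE422 & 0xFFFF = 0x1BDD.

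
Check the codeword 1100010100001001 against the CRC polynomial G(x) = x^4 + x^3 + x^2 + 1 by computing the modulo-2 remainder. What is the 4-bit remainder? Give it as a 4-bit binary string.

0000

Modulo-2 division of 1100010100001001 by 11101:
  pos 0: 11000 XOR 11101 = 00101
  pos 2: 10110 XOR 11101 = 01011
  pos 3: 10111 XOR 11101 = 01010
  pos 4: 10100 XOR 11101 = 01001
  pos 5: 10010 XOR 11101 = 01111
  pos 6: 11110 XOR 11101 = 00011
  pos 9: 11010 XOR 11101 = 00111
  pos 11: 11101 XOR 11101 = 00000
Remainder = 0000 (zero — the frame passes the CRC check).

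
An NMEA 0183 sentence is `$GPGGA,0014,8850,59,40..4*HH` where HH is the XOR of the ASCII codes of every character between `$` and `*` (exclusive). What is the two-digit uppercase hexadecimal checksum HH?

6A

XOR the ASCII codes of the payload characters:
  'G' = 0x47 → acc = 0x47
  'P' = 0x50 → acc = 0x17
  'G' = 0x47 → acc = 0x50
  'G' = 0x47 → acc = 0x17
  'A' = 0x41 → acc = 0x56
  ',' = 0x2C → acc = 0x7A
  '0' = 0x30 → acc = 0x4A
  '0' = 0x30 → acc = 0x7A
  '1' = 0x31 → acc = 0x4B
  '4' = 0x34 → acc = 0x7F
  ',' = 0x2C → acc = 0x53
  '8' = 0x38 → acc = 0x6B
  '8' = 0x38 → acc = 0x53
  '5' = 0x35 → acc = 0x66
  '0' = 0x30 → acc = 0x56
  ',' = 0x2C → acc = 0x7A
  '5' = 0x35 → acc = 0x4F
  '9' = 0x39 → acc = 0x76
  ',' = 0x2C → acc = 0x5A
  '4' = 0x34 → acc = 0x6E
  '0' = 0x30 → acc = 0x5E
  '.' = 0x2E → acc = 0x70
  '.' = 0x2E → acc = 0x5E
  '4' = 0x34 → acc = 0x6A
Checksum = 0x6A.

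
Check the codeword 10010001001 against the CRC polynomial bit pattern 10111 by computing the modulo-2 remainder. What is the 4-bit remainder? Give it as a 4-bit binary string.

Modulo-2 division of 10010001001 by 10111:
  pos 0: 10010 XOR 10111 = 00101
  pos 2: 10100 XOR 10111 = 00011
  pos 5: 11100 XOR 10111 = 01011
  pos 6: 10111 XOR 10111 = 00000
Remainder = 0000 (zero — the frame passes the CRC check).

0000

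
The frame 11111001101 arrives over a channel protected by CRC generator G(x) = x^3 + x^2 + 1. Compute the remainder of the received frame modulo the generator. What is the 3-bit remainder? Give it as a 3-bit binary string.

Modulo-2 division of 11111001101 by 1101:
  pos 0: 1111 XOR 1101 = 0010
  pos 2: 1010 XOR 1101 = 0111
  pos 3: 1110 XOR 1101 = 0011
  pos 5: 1111 XOR 1101 = 0010
  pos 7: 1001 XOR 1101 = 0100
Remainder = 100 (nonzero — an error is detected).

100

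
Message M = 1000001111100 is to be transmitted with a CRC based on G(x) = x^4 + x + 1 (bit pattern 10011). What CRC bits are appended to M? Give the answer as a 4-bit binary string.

Append 4 zeros: 10000011111000000. Divide by 10011 (XOR where the leading bit is 1):
  pos 0: 10000 XOR 10011 = 00011
  pos 3: 11011 XOR 10011 = 01000
  pos 4: 10001 XOR 10011 = 00010
  pos 7: 10110 XOR 10011 = 00101
  pos 9: 10100 XOR 10011 = 00111
  pos 11: 11100 XOR 10011 = 01111
  pos 12: 11110 XOR 10011 = 01101
Remainder (last 4 bits) = 1101. This is the CRC / FCS.

1101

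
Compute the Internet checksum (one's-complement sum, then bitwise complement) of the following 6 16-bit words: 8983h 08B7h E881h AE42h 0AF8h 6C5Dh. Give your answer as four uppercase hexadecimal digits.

One's-complement addition (fold any carry out of bit 15 back into bit 0):
  0x8983 + 0x08B7 = 0x0923A
  0x923A + 0xE881 = 0x17ABB → wrap carry → 0x7ABC
  0x7ABC + 0xAE42 = 0x128FE → wrap carry → 0x28FF
  0x28FF + 0x0AF8 = 0x033F7
  0x33F7 + 0x6C5D = 0x0A054
One's-complement sum = 0xA054.
Checksum = ~0xA054 & 0xFFFF = 0x5FAB.

5FAB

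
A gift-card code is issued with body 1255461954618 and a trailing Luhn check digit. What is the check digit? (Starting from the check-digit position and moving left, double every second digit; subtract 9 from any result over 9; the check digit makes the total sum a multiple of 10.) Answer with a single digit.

9

Partial digits right→left: 8 1 6 4 5 9 1 6 4 5 5 2 1
Double every second digit counting from the check-digit position (so the 1st, 3rd, 5th, ... of the partial from the right).
  doubled (with −9 where >9): 7 3 1 2 8 1 2 → sum 24
  kept as-is: 1 4 9 6 5 2 → sum 27
Total = 24 + 27 = 51.
Check digit = (10 − (51 mod 10)) mod 10 = 9.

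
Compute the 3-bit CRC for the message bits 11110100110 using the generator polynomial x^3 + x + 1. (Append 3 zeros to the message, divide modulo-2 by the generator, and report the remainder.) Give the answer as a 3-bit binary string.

Append 3 zeros: 11110100110000. Divide by 1011 (XOR where the leading bit is 1):
  pos 0: 1111 XOR 1011 = 0100
  pos 1: 1000 XOR 1011 = 0011
  pos 3: 1110 XOR 1011 = 0101
  pos 4: 1010 XOR 1011 = 0001
  pos 7: 1110 XOR 1011 = 0101
  pos 8: 1010 XOR 1011 = 0001
Remainder (last 3 bits) = 100. This is the CRC / FCS.

100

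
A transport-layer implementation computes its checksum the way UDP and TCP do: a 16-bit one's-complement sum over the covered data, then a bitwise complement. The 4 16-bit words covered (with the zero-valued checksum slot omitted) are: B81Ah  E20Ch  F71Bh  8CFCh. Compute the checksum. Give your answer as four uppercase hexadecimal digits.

E1BF

One's-complement addition (fold any carry out of bit 15 back into bit 0):
  0xB81A + 0xE20C = 0x19A26 → wrap carry → 0x9A27
  0x9A27 + 0xF71B = 0x19142 → wrap carry → 0x9143
  0x9143 + 0x8CFC = 0x11E3F → wrap carry → 0x1E40
One's-complement sum = 0x1E40.
Checksum = ~0x1E40 & 0xFFFF = 0xE1BF.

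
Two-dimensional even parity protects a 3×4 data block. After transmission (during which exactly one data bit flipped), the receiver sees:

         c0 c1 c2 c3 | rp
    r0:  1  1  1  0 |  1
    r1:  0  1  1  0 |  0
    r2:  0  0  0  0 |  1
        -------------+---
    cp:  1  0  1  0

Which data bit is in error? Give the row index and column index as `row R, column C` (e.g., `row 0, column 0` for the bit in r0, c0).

row 2, column 2

Recompute each row's even parity and compare to rp:
  r0: data parity 1, sent rp 1 → ok
  r1: data parity 0, sent rp 0 → ok
  r2: data parity 0, sent rp 1 → mismatch
Recompute each column's even parity and compare to cp:
  c0: data parity 1, sent cp 1 → ok
  c1: data parity 0, sent cp 0 → ok
  c2: data parity 0, sent cp 1 → mismatch
  c3: data parity 0, sent cp 0 → ok
Exactly one row (r2) and one column (c2) fail → the flipped bit is at their intersection.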